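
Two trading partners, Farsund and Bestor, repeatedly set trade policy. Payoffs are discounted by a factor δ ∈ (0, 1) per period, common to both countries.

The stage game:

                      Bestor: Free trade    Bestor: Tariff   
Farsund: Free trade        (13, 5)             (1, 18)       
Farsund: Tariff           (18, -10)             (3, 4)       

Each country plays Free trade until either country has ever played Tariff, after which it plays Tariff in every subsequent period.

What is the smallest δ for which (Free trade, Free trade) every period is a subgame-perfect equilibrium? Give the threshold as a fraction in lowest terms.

Farsund's threshold: (18−13)/(18−3) = 1/3.
Bestor's threshold: (18−5)/(18−4) = 13/14.
1/3 < 13/14, so Bestor binds and δ* = 13/14.

13/14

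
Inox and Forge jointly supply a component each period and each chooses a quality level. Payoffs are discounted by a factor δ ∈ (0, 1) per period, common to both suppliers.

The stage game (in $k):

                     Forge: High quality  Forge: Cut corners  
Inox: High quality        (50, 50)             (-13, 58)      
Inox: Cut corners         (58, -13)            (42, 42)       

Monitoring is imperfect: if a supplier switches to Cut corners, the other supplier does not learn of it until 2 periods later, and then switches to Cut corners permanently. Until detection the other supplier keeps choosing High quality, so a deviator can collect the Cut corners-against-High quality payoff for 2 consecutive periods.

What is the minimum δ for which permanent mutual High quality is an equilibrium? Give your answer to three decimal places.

0.707

A deviator earns 58 for 2 periods, then 42 forever; cooperating earns 50 forever. Multiplying the IC by (1−δ):
50 ≥ 58(1−δ^2) + 42δ^2, so 16·δ^2 ≥ 8 and δ^2 ≥ 1/2.
δ ≥ (1/2)^(1/2) ≈ 0.707.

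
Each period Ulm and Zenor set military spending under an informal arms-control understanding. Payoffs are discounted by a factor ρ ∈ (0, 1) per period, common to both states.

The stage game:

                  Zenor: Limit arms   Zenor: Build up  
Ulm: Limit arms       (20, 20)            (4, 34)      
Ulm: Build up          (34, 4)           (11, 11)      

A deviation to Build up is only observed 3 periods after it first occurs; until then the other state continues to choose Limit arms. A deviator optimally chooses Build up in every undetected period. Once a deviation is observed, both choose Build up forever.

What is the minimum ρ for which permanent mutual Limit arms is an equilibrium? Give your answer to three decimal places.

0.847

Deviating for the 3 undetected periods gains 34−20 = 14 per period over cooperation, then loses 20−11 = 9 per period forever once punishment starts.
Gain: 14(1 + ρ + … + ρ^2); loss: 9·ρ^3/(1−ρ).
No profitable deviation ⇔ 14(1−ρ^3) ≤ 9·ρ^3, i.e. ρ^3 ≥ 14/(14+9) = 14/23.
Hence ρ ≥ (14/23)^(1/3) ≈ 0.847.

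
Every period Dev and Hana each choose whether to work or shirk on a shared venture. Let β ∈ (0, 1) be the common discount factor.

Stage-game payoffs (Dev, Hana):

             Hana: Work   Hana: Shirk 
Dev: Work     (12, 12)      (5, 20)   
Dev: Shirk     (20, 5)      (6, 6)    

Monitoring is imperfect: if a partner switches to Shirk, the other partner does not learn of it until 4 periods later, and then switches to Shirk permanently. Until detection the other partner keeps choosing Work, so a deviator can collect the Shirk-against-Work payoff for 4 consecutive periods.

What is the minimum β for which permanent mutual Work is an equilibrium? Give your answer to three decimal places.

0.869

A deviator earns 20 for 4 periods, then 6 forever; cooperating earns 12 forever. Multiplying the IC by (1−β):
12 ≥ 20(1−β^4) + 6β^4, so 14·β^4 ≥ 8 and β^4 ≥ 4/7.
β ≥ (4/7)^(1/4) ≈ 0.869.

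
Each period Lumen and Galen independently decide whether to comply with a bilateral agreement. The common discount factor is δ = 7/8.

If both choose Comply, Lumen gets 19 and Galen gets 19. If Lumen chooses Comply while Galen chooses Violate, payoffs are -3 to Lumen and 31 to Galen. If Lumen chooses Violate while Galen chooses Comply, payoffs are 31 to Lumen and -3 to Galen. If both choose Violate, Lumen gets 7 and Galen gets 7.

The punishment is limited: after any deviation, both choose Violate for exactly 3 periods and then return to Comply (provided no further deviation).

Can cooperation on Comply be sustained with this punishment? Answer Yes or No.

Comparing payoff streams over the 4 periods until play realigns: cooperate → 19(1+δ+…+δ^3); deviate → 31 + 7(δ+…+δ^3).
Cooperation is sustained iff (19−7)(δ+…+δ^3) ≥ 31−19.
δ+…+δ^3 = 7/8·(1−(7/8)^3)/(1−7/8) = 2.3105, and (31−19)/(19−7) = 1.0000.
2.3105 ≥ 1.0000, so cooperation is sustainable.

Yes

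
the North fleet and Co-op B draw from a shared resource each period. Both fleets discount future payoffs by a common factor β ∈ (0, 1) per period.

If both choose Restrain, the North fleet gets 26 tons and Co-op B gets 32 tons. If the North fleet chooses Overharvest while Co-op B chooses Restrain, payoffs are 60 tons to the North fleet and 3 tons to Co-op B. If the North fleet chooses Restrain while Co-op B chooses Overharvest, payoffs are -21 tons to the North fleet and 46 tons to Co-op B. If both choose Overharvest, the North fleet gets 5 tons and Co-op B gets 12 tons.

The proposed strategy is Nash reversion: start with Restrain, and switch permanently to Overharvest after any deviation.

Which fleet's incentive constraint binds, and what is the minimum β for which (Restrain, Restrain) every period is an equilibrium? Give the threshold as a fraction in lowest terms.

the North fleet: cooperation gives 26 each period; deviation gives 60 once then 5 forever.
  26/(1−β) ≥ 60 + 5β/(1−β) ⇒ β ≥ 34/55.
Co-op B: cooperation gives 32 each period; deviation gives 46 once then 12 forever.
  β ≥ 14/34 = 7/17.
Both must hold, so the binding constraint is the North fleet's: β ≥ 34/55.

the North fleet; β ≥ 34/55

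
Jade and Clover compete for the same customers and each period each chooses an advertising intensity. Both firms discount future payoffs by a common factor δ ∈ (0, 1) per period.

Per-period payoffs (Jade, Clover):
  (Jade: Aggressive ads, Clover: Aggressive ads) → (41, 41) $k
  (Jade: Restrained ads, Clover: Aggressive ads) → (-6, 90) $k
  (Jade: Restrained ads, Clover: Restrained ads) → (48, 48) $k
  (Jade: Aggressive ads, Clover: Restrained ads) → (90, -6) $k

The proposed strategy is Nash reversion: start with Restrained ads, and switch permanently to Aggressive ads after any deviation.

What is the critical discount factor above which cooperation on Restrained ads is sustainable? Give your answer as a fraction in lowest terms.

6/7

Cooperation forever yields 48 each period: 48/(1−δ).
Deviating yields 90 once, then 41 forever: 90 + 41δ/(1−δ).
No profitable deviation requires 48/(1−δ) ≥ 90 + 41δ/(1−δ).
Multiplying by (1−δ): 48 ≥ 90(1−δ) + 41δ = 90 − 49δ.
So 49δ ≥ 42, i.e. δ ≥ 42/49 = 6/7.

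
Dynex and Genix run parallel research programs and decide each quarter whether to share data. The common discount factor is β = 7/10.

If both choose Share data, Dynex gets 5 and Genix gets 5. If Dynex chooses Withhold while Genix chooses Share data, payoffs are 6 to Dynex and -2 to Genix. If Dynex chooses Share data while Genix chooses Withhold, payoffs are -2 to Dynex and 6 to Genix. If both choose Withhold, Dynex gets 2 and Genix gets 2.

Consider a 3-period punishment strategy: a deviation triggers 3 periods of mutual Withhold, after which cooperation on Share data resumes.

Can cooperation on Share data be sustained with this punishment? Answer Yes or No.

Yes

Comparing payoff streams over the 4 periods until play realigns: cooperate → 5(1+β+…+β^3); deviate → 6 + 2(β+…+β^3).
Cooperation is sustained iff (5−2)(β+…+β^3) ≥ 6−5.
β+…+β^3 = 7/10·(1−(7/10)^3)/(1−7/10) = 1.5330, and (6−5)/(5−2) = 0.3333.
1.5330 ≥ 0.3333, so cooperation is sustainable.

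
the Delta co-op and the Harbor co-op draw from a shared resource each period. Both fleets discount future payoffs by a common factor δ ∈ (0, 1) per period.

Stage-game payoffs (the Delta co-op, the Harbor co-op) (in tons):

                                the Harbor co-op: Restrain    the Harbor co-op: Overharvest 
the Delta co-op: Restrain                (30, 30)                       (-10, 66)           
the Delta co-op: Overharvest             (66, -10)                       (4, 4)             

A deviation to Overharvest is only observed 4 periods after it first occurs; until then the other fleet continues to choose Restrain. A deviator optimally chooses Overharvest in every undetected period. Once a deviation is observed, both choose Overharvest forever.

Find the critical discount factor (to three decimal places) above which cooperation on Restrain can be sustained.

The best deviation is to choose Overharvest for all 4 undetected periods, earning 66 each, then 4 forever once detected.
Deviation value: 66(1−δ^4)/(1−δ) + 4δ^4/(1−δ); cooperation value: 30/(1−δ).
IC: 30 ≥ 66(1−δ^4) + 4δ^4 = 66 − 62δ^4.
So δ^4 ≥ 36/62 = 18/31, giving δ ≥ (18/31)^(1/4) ≈ 0.873.

0.873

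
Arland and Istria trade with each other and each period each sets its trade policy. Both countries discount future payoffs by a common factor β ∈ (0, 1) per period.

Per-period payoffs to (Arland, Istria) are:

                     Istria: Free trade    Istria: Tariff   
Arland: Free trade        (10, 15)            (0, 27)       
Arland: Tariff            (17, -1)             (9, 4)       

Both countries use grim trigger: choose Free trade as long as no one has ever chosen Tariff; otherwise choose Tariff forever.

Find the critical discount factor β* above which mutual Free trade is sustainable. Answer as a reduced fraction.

Arland: cooperation gives 10 each period; deviation gives 17 once then 9 forever.
  10/(1−β) ≥ 17 + 9β/(1−β) ⇒ β ≥ 7/8.
Istria: cooperation gives 15 each period; deviation gives 27 once then 4 forever.
  β ≥ 12/23.
Both must hold, so the binding constraint is Arland's: β ≥ 7/8.

7/8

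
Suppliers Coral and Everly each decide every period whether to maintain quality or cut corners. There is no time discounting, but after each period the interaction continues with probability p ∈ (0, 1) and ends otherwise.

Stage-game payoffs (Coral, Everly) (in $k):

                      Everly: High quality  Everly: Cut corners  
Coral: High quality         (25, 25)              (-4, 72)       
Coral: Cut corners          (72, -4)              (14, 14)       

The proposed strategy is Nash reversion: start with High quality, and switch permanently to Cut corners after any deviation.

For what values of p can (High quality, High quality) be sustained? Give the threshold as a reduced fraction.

47/58

Expected cooperation value is 25 + p·25 + p²·25 + … = 25/(1−p); deviation gives 72 + p·14/(1−p).
25 ≥ 72(1−p) + 14p ⇒ 58p ≥ 47 ⇒ p ≥ 47/58.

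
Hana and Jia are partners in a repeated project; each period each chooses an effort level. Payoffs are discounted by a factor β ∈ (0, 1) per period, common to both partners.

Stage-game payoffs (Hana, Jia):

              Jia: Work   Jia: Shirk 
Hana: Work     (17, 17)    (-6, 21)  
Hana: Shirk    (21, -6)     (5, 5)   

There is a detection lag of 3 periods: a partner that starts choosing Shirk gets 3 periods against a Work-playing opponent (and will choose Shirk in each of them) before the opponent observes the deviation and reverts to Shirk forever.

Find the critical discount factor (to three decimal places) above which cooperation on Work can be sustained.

0.630

A deviator earns 21 for 3 periods, then 5 forever; cooperating earns 17 forever. Multiplying the IC by (1−β):
17 ≥ 21(1−β^3) + 5β^3, so 16·β^3 ≥ 4 and β^3 ≥ 1/4.
β ≥ (1/4)^(1/3) ≈ 0.630.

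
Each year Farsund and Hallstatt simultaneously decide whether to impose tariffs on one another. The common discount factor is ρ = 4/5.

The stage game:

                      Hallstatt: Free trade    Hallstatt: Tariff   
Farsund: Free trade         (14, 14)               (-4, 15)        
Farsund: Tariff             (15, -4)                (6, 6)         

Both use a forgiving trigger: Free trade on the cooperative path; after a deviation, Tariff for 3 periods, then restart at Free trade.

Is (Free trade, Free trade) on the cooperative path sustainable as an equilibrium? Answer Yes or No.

Yes

IC: ρ+…+ρ^3 ≥ (15−14)/(14−6) = 1/8.
At ρ = 4/5: partial sum = 1.9520 ≥ 0.1250. Cooperation sustainable.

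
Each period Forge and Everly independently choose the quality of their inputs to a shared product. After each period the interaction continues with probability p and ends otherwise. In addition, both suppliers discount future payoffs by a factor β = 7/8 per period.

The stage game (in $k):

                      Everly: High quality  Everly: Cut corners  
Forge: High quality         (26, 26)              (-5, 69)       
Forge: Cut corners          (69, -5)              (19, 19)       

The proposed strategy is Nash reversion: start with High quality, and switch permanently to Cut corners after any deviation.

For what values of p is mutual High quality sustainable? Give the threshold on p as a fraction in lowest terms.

Expected continuation weight on next period's payoff is β·p = 7/8·p, which plays the role of the discount factor.
Cooperation requires 7/8·p ≥ (69−26)/(69−19) = 43/50, hence p ≥ 172/175.

172/175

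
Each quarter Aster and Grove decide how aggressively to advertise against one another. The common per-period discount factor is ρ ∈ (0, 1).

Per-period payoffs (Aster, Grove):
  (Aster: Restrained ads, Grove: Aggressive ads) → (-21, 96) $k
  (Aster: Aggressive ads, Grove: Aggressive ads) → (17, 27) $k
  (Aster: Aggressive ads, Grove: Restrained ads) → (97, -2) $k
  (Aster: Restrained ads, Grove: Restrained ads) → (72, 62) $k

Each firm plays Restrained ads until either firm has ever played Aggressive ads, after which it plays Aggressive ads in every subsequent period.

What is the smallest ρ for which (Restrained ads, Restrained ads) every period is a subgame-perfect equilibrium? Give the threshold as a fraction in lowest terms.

Aster's threshold: (97−72)/(97−17) = 5/16.
Grove's threshold: (96−62)/(96−27) = 34/69.
5/16 < 34/69, so Grove binds and ρ* = 34/69.

34/69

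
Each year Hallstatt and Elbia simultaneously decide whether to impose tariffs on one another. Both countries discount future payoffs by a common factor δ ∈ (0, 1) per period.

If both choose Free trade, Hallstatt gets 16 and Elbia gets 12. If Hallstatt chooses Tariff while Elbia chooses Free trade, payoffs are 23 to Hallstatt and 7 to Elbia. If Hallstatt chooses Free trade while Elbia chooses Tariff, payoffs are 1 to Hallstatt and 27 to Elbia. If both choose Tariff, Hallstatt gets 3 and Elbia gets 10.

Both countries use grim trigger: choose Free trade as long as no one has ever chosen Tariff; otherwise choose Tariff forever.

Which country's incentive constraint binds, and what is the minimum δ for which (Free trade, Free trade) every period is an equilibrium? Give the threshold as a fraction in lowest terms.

Elbia; δ ≥ 15/17

Hallstatt's threshold: (23−16)/(23−3) = 7/20.
Elbia's threshold: (27−12)/(27−10) = 15/17.
7/20 < 15/17, so Elbia binds and δ* = 15/17.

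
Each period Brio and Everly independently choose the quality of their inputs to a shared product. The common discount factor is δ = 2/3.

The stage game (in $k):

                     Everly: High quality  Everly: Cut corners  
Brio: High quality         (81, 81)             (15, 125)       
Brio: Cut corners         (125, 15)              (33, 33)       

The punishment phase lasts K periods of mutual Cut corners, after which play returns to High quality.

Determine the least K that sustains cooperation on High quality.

2

No profitable deviation requires (81−33)(δ+…+δ^K) ≥ 125−81, i.e. δ+…+δ^K ≥ 11/12 ≈ 0.9167.
With δ = 2/3, the partial sums are K=1: 0.6667, K=2: 1.1111.
K = 2 is the first length at which the sum reaches 0.9167.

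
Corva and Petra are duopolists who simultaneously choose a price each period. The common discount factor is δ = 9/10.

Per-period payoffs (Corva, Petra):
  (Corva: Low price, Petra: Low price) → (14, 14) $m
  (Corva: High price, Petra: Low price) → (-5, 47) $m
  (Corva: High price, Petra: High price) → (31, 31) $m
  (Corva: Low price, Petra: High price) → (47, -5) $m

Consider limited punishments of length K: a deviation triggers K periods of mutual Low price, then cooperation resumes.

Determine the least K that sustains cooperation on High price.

2

IC: δ(1−δ^K)/(1−δ) ≥ (47−31)/(31−14) = 16/17.
With δ = 9/10: need 1 − δ^K ≥ 16/17·(1−9/10)/(9/10), i.e. δ^K ≤ 0.8954.
Since (9/10)^1 = 0.9000 and (9/10)^2 = 0.8100, the smallest such K is 2.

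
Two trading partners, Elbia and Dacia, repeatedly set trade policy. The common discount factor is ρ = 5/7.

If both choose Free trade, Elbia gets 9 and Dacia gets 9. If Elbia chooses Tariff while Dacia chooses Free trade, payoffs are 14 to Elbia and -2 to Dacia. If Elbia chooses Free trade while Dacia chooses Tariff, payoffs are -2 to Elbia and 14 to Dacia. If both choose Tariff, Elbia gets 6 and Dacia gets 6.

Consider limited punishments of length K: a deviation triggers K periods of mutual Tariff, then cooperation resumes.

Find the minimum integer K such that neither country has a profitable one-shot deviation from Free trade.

No profitable deviation requires (9−6)(ρ+…+ρ^K) ≥ 14−9, i.e. ρ+…+ρ^K ≥ 5/3 ≈ 1.6667.
With ρ = 5/7, the partial sums are K=1: 0.7143, K=2: 1.2245, K=3: 1.5889, K=4: 1.8492.
K = 4 is the first length at which the sum reaches 1.6667.

4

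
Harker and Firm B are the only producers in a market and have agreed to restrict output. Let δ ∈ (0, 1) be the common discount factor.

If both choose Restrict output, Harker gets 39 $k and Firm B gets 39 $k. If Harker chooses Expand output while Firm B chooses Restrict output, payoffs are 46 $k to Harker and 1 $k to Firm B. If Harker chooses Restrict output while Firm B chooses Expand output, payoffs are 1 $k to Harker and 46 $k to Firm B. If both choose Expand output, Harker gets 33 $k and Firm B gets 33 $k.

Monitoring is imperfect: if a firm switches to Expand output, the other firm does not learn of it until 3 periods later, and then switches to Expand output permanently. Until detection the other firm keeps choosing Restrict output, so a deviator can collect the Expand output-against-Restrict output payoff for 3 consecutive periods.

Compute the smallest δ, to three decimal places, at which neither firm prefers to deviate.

0.814

The best deviation is to choose Expand output for all 3 undetected periods, earning 46 each, then 33 forever once detected.
Deviation value: 46(1−δ^3)/(1−δ) + 33δ^3/(1−δ); cooperation value: 39/(1−δ).
IC: 39 ≥ 46(1−δ^3) + 33δ^3 = 46 − 13δ^3.
So δ^3 ≥ 7/13, giving δ ≥ (7/13)^(1/3) ≈ 0.814.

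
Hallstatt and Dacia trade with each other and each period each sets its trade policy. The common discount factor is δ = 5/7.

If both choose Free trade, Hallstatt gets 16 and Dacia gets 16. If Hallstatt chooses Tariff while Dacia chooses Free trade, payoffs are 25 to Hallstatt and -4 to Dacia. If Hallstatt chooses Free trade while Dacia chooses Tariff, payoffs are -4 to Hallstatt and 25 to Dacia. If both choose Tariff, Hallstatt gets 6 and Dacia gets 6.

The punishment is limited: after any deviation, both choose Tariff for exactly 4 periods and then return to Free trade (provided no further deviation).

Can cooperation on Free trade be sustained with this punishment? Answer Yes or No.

Yes

Comparing payoff streams over the 5 periods until play realigns: cooperate → 16(1+δ+…+δ^4); deviate → 25 + 6(δ+…+δ^4).
Cooperation is sustained iff (16−6)(δ+…+δ^4) ≥ 25−16.
δ+…+δ^4 = 5/7·(1−(5/7)^4)/(1−5/7) = 1.8492, and (25−16)/(16−6) = 0.9000.
1.8492 ≥ 0.9000, so cooperation is sustainable.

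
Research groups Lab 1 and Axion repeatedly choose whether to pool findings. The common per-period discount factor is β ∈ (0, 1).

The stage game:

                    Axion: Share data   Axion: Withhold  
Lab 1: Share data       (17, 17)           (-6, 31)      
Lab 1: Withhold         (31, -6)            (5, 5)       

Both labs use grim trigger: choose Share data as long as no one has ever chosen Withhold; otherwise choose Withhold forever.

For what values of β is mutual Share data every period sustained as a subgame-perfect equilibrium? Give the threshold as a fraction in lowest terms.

Under grim trigger the critical discount factor is (T−C)/(T−P) with T = 31, C = 17, P = 5.
β* = (31−17)/(31−5) = 14/26 = 7/13.

7/13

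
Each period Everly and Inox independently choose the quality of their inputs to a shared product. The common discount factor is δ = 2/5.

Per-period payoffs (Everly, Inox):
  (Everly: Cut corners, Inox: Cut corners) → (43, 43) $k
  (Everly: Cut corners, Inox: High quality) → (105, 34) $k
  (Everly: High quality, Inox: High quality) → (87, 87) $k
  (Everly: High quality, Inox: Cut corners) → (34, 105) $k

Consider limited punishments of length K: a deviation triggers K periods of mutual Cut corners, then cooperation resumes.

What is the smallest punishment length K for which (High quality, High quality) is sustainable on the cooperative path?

IC: δ(1−δ^K)/(1−δ) ≥ (105−87)/(87−43) = 9/22.
With δ = 2/5: need 1 − δ^K ≥ 9/22·(1−2/5)/(2/5), i.e. δ^K ≤ 0.3864.
Since (2/5)^1 = 0.4000 and (2/5)^2 = 0.1600, the smallest such K is 2.

2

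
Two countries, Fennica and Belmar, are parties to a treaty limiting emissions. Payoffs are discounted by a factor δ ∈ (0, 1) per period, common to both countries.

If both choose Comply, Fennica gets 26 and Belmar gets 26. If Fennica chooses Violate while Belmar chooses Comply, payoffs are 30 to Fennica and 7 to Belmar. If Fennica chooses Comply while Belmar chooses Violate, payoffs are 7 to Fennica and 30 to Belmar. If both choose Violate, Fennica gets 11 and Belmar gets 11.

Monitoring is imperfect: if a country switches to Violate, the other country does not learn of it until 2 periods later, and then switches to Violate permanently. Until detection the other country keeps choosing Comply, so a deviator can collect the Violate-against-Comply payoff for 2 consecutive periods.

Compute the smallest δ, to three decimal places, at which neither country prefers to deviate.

The best deviation is to choose Violate for all 2 undetected periods, earning 30 each, then 11 forever once detected.
Deviation value: 30(1−δ^2)/(1−δ) + 11δ^2/(1−δ); cooperation value: 26/(1−δ).
IC: 26 ≥ 30(1−δ^2) + 11δ^2 = 30 − 19δ^2.
So δ^2 ≥ 4/19, giving δ ≥ (4/19)^(1/2) ≈ 0.459.

0.459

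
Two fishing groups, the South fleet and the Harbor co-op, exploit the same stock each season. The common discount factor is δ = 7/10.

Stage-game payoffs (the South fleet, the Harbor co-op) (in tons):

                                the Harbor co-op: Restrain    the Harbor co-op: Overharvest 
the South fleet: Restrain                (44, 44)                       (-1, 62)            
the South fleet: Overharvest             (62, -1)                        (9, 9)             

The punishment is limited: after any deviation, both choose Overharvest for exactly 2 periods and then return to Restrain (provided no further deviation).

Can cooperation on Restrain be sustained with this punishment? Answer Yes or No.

IC: δ+…+δ^2 ≥ (62−44)/(44−9) = 18/35.
At δ = 7/10: partial sum = 1.1900 ≥ 0.5143. Cooperation sustainable.

Yes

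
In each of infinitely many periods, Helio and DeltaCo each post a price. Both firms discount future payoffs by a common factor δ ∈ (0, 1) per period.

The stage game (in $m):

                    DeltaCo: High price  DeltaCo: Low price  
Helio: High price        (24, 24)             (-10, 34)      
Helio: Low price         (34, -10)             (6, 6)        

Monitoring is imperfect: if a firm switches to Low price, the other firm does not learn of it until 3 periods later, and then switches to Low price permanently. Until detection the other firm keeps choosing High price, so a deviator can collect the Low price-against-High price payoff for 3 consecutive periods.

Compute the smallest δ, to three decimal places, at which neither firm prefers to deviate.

0.709

Deviating for the 3 undetected periods gains 34−24 = 10 per period over cooperation, then loses 24−6 = 18 per period forever once punishment starts.
Gain: 10(1 + δ + … + δ^2); loss: 18·δ^3/(1−δ).
No profitable deviation ⇔ 10(1−δ^3) ≤ 18·δ^3, i.e. δ^3 ≥ 10/(10+18) = 5/14.
Hence δ ≥ (5/14)^(1/3) ≈ 0.709.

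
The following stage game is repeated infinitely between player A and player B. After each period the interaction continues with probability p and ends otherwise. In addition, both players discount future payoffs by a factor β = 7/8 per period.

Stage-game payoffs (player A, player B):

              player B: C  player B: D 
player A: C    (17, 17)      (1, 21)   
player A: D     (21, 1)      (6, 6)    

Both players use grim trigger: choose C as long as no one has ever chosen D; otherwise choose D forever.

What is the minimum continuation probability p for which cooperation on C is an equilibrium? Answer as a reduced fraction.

With continuation probability p and discount β, the effective per-period discount factor is βp.
Grim-trigger IC: βp ≥ (21−17)/(21−6) = 4/15.
So p ≥ (4/15)/(7/8) = 32/105.

32/105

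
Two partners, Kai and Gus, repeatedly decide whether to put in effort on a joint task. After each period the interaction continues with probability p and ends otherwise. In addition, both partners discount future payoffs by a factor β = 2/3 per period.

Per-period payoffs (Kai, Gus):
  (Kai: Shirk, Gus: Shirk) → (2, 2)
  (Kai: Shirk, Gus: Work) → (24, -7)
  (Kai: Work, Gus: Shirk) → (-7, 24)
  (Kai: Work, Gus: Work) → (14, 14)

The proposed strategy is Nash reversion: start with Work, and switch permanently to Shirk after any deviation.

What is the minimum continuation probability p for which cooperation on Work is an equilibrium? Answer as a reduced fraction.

15/22

Expected continuation weight on next period's payoff is β·p = 2/3·p, which plays the role of the discount factor.
Cooperation requires 2/3·p ≥ (24−14)/(24−2) = 5/11, hence p ≥ 15/22.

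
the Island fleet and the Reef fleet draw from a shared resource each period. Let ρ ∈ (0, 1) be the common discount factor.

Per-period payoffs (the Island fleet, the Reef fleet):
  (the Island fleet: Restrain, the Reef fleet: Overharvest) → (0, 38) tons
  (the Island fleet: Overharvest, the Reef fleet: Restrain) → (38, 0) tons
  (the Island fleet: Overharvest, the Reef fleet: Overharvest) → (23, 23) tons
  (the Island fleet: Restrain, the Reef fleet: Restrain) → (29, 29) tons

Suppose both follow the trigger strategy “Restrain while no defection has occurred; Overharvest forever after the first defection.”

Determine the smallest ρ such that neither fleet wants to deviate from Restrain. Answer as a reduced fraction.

3/5

Cooperation forever yields 29 each period: 29/(1−ρ).
Deviating yields 38 once, then 23 forever: 38 + 23ρ/(1−ρ).
No profitable deviation requires 29/(1−ρ) ≥ 38 + 23ρ/(1−ρ).
Multiplying by (1−ρ): 29 ≥ 38(1−ρ) + 23ρ = 38 − 15ρ.
So 15ρ ≥ 9, i.e. ρ ≥ 9/15 = 3/5.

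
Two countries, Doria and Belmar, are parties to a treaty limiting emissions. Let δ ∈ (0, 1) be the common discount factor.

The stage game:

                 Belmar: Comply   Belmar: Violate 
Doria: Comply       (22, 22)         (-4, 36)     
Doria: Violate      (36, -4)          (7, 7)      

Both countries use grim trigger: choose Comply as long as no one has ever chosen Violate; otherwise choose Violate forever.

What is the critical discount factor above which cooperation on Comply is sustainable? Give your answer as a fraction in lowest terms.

Cooperation forever yields 22 each period: 22/(1−δ).
Deviating yields 36 once, then 7 forever: 36 + 7δ/(1−δ).
No profitable deviation requires 22/(1−δ) ≥ 36 + 7δ/(1−δ).
Multiplying by (1−δ): 22 ≥ 36(1−δ) + 7δ = 36 − 29δ.
So 29δ ≥ 14, i.e. δ ≥ 14/29.

14/29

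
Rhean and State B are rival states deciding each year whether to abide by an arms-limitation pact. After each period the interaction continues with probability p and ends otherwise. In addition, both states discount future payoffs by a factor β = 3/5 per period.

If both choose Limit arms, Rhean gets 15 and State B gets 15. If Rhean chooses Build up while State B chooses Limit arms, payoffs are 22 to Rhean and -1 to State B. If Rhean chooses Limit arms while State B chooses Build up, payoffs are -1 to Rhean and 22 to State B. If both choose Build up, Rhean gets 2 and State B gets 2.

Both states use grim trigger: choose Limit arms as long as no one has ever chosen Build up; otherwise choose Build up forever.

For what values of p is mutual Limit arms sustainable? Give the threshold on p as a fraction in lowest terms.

Expected continuation weight on next period's payoff is β·p = 3/5·p, which plays the role of the discount factor.
Cooperation requires 3/5·p ≥ (22−15)/(22−2) = 7/20, hence p ≥ 7/12.

7/12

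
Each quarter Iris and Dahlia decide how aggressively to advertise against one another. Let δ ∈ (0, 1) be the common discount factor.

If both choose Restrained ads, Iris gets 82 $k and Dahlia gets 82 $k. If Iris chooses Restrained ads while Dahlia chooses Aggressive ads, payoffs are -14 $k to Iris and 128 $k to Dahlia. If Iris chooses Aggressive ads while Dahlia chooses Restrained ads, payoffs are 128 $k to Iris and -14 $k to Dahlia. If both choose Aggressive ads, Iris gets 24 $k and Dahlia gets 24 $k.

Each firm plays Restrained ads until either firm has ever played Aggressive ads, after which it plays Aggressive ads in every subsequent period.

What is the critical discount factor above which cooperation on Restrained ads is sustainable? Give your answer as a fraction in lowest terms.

82/(1−δ) ≥ 128 + 24δ/(1−δ)
82 ≥ 128 − 104δ
δ ≥ 46/104 = 23/52.

23/52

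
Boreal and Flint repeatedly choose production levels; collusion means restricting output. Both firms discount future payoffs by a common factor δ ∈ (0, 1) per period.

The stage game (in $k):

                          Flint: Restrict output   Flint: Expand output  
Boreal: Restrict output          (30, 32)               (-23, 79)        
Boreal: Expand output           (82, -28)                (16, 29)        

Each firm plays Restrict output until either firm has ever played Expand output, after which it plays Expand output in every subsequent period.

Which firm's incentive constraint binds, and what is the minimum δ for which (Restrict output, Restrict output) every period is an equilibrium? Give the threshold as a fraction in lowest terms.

Boreal: cooperation gives 30 each period; deviation gives 82 once then 16 forever.
  30/(1−δ) ≥ 82 + 16δ/(1−δ) ⇒ δ ≥ 52/66 = 26/33.
Flint: cooperation gives 32 each period; deviation gives 79 once then 29 forever.
  δ ≥ 47/50.
Both must hold, so the binding constraint is Flint's: δ ≥ 47/50.

Flint; δ ≥ 47/50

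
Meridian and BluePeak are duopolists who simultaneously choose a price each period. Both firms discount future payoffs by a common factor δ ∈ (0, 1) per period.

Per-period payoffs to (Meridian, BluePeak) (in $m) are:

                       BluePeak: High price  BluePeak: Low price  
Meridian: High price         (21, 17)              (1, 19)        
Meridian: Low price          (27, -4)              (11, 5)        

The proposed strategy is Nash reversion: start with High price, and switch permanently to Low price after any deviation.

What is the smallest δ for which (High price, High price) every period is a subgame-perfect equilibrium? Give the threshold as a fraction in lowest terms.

3/8

Meridian: cooperation gives 21 each period; deviation gives 27 once then 11 forever.
  21/(1−δ) ≥ 27 + 11δ/(1−δ) ⇒ δ ≥ 6/16 = 3/8.
BluePeak: cooperation gives 17 each period; deviation gives 19 once then 5 forever.
  δ ≥ 2/14 = 1/7.
Both must hold, so the binding constraint is Meridian's: δ ≥ 3/8.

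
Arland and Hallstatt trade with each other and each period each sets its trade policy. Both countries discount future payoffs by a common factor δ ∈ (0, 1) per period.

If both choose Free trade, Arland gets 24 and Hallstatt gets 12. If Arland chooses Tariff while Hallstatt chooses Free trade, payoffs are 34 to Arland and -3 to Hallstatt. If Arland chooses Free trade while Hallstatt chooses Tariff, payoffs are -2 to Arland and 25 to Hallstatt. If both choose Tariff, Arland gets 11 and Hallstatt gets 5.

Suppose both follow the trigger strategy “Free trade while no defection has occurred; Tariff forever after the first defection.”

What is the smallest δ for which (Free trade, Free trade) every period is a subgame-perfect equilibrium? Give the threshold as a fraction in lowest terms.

13/20

Arland's threshold: (34−24)/(34−11) = 10/23.
Hallstatt's threshold: (25−12)/(25−5) = 13/20.
10/23 < 13/20, so Hallstatt binds and δ* = 13/20.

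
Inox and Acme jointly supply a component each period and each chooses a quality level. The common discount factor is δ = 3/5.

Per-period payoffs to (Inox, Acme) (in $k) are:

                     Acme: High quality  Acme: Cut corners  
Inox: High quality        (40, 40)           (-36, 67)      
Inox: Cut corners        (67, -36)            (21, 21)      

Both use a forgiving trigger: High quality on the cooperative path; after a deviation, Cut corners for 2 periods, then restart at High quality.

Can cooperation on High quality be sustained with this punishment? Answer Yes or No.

IC: δ+…+δ^2 ≥ (67−40)/(40−21) = 27/19.
At δ = 3/5: partial sum = 0.9600 < 1.4211. Cooperation not sustainable.

No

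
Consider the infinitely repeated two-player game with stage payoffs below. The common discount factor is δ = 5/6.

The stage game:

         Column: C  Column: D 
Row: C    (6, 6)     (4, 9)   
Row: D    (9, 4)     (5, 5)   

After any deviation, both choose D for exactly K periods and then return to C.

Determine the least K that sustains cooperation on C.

6

IC: δ(1−δ^K)/(1−δ) ≥ (9−6)/(6−5) = 3.
With δ = 5/6: need 1 − δ^K ≥ 3·(1−5/6)/(5/6), i.e. δ^K ≤ 0.4000.
Since (5/6)^5 = 0.4019 and (5/6)^6 = 0.3349, the smallest such K is 6.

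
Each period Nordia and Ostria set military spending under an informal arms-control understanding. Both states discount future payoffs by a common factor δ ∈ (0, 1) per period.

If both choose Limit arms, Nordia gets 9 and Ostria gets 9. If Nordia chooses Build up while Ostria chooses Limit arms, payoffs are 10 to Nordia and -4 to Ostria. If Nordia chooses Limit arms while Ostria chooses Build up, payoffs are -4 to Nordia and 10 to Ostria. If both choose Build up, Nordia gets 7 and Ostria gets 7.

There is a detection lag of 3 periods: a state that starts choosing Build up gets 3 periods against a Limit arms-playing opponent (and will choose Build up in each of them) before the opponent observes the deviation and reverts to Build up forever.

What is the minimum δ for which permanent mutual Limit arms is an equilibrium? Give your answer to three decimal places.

A deviator earns 10 for 3 periods, then 7 forever; cooperating earns 9 forever. Multiplying the IC by (1−δ):
9 ≥ 10(1−δ^3) + 7δ^3, so 3·δ^3 ≥ 1 and δ^3 ≥ 1/3.
δ ≥ (1/3)^(1/3) ≈ 0.693.

0.693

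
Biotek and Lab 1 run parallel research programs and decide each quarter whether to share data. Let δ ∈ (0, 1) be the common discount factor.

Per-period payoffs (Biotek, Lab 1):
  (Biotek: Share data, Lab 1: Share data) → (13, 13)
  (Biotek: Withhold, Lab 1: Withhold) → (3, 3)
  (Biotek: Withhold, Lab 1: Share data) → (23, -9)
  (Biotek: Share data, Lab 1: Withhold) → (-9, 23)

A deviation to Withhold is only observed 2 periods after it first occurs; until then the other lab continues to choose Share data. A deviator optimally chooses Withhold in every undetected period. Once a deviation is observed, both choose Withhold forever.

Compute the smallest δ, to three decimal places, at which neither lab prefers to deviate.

0.707

A deviator earns 23 for 2 periods, then 3 forever; cooperating earns 13 forever. Multiplying the IC by (1−δ):
13 ≥ 23(1−δ^2) + 3δ^2, so 20·δ^2 ≥ 10 and δ^2 ≥ 1/2.
δ ≥ (1/2)^(1/2) ≈ 0.707.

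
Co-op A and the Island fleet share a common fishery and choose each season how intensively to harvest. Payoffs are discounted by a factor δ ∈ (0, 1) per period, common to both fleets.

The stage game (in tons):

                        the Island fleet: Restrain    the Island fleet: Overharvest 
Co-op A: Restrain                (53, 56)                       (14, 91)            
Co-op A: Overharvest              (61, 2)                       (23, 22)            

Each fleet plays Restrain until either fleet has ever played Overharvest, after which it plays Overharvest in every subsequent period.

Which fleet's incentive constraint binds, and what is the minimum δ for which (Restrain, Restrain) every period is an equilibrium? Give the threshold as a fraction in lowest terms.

For Co-op A: deviation gain 61−53 = 8, per-period punishment loss 53−23 = 30. IC gives δ ≥ 8/38 = 4/19.
For the Island fleet: gain 35, loss 34 per period, so δ ≥ 35/69.
The tighter constraint is the Island fleet's, so cooperation needs δ ≥ 35/69.

the Island fleet; δ ≥ 35/69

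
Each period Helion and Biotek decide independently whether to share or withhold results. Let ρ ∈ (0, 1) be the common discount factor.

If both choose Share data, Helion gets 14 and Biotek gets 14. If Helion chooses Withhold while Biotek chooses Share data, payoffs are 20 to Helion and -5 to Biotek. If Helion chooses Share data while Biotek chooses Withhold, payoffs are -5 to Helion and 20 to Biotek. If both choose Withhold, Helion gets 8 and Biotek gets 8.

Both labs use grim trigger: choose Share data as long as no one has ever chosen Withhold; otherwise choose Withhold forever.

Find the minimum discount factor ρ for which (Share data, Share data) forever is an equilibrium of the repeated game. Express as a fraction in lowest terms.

One-period gain from deviating is 20 − 14 = 6. The loss is 14 − 8 = 6 in every subsequent period, with present value 6·ρ/(1−ρ).
Deviation is unprofitable when 6·ρ/(1−ρ) ≥ 6, i.e. ρ/(1−ρ) ≥ 1.
Equivalently ρ ≥ 6/(6+6) = 1/2.

1/2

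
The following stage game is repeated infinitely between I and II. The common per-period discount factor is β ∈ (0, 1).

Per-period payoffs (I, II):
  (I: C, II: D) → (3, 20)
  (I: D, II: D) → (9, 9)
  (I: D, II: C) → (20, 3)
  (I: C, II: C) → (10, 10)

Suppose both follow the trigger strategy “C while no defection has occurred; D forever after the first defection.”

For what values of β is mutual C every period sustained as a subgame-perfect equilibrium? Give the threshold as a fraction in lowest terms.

One-period gain from deviating is 20 − 10 = 10. The loss is 10 − 9 = 1 in every subsequent period, with present value 1·β/(1−β).
Deviation is unprofitable when 1·β/(1−β) ≥ 10, i.e. β/(1−β) ≥ 10.
Equivalently β ≥ 10/(10+1) = 10/11.

10/11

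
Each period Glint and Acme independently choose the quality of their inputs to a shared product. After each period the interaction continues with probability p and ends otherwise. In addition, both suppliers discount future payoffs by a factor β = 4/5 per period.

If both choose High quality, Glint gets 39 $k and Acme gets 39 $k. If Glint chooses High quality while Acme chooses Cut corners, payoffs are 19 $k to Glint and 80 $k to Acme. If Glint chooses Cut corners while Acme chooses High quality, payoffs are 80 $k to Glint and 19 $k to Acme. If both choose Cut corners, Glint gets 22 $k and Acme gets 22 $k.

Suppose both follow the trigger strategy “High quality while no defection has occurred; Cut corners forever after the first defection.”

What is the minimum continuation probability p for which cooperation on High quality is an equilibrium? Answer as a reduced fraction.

205/232

With continuation probability p and discount β, the effective per-period discount factor is βp.
Grim-trigger IC: βp ≥ (80−39)/(80−22) = 41/58.
So p ≥ (41/58)/(4/5) = 205/232.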